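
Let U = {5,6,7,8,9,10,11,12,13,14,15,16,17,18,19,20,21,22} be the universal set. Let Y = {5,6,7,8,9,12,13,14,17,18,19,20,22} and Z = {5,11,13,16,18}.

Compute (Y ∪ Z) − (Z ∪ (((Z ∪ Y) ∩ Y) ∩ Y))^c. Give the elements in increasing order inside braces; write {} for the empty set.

{5,6,7,8,9,11,12,13,14,16,17,18,19,20,22}

Y ∪ Z = {5,6,7,8,9,11,12,13,14,16,17,18,19,20,22}
Z ∪ Y = {5,6,7,8,9,11,12,13,14,16,17,18,19,20,22}
(Z ∪ Y) ∩ Y = {5,6,7,8,9,12,13,14,17,18,19,20,22}
((Z ∪ Y) ∩ Y) ∩ Y = {5,6,7,8,9,12,13,14,17,18,19,20,22}
Z ∪ (((Z ∪ Y) ∩ Y) ∩ Y) = {5,6,7,8,9,11,12,13,14,16,17,18,19,20,22}
(Z ∪ (((Z ∪ Y) ∩ Y) ∩ Y))^c = {10,15,21}
(Y ∪ Z) − (Z ∪ (((Z ∪ Y) ∩ Y) ∩ Y))^c = {5,6,7,8,9,11,12,13,14,16,17,18,19,20,22}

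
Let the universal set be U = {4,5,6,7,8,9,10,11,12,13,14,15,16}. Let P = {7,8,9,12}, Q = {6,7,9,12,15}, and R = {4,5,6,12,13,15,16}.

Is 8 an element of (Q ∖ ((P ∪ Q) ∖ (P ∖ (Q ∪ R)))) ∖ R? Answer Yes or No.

8 ∈ P and 8 ∉ Q, so 8 ∈ P ∪ Q
8 ∉ Q and 8 ∉ R, so 8 ∉ Q ∪ R
8 ∈ P and 8 ∉ (Q ∪ R), so 8 ∈ P ∖ (Q ∪ R)
8 ∈ (P ∪ Q) and 8 ∈ (P ∖ (Q ∪ R)), so 8 ∉ (P ∪ Q) ∖ (P ∖ (Q ∪ R))
8 ∉ Q and 8 ∉ ((P ∪ Q) ∖ (P ∖ (Q ∪ R))), so 8 ∉ Q ∖ ((P ∪ Q) ∖ (P ∖ (Q ∪ R)))
8 ∉ (Q ∖ ((P ∪ Q) ∖ (P ∖ (Q ∪ R)))) and 8 ∉ R, so 8 ∉ (Q ∖ ((P ∪ Q) ∖ (P ∖ (Q ∪ R)))) ∖ R

No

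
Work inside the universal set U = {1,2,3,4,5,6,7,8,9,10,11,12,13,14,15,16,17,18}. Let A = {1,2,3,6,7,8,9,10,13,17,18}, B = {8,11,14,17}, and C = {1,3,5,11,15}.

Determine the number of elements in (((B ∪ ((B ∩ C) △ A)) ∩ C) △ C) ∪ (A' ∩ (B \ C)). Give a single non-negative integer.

B ∩ C = {11}
(B ∩ C) △ A = {1,2,3,6,7,8,9,10,11,13,17,18}
B ∪ ((B ∩ C) △ A) = {1,2,3,6,7,8,9,10,11,13,14,17,18}
(B ∪ ((B ∩ C) △ A)) ∩ C = {1,3,11}
((B ∪ ((B ∩ C) △ A)) ∩ C) △ C = {5,15}
A' = {4,5,11,12,14,15,16}
B \ C = {8,14,17}
A' ∩ (B \ C) = {14}
(((B ∪ ((B ∩ C) △ A)) ∩ C) △ C) ∪ (A' ∩ (B \ C)) = {5,14,15}
|(((B ∪ ((B ∩ C) △ A)) ∩ C) △ C) ∪ (A' ∩ (B \ C))| = 3

3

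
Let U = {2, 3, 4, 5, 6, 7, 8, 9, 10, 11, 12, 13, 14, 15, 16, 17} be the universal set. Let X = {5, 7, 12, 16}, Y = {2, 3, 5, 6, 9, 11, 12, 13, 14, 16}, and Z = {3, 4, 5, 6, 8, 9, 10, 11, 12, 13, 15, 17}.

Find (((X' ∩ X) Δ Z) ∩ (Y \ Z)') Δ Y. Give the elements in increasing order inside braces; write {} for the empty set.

{2, 4, 8, 10, 14, 15, 16, 17}

X' = {2, 3, 4, 6, 8, 9, 10, 11, 13, 14, 15, 17}
X' ∩ X = {}
(X' ∩ X) Δ Z = {3, 4, 5, 6, 8, 9, 10, 11, 12, 13, 15, 17}
Y \ Z = {2, 14, 16}
(Y \ Z)' = {3, 4, 5, 6, 7, 8, 9, 10, 11, 12, 13, 15, 17}
((X' ∩ X) Δ Z) ∩ (Y \ Z)' = {3, 4, 5, 6, 8, 9, 10, 11, 12, 13, 15, 17}
(((X' ∩ X) Δ Z) ∩ (Y \ Z)') Δ Y = {2, 4, 8, 10, 14, 15, 16, 17}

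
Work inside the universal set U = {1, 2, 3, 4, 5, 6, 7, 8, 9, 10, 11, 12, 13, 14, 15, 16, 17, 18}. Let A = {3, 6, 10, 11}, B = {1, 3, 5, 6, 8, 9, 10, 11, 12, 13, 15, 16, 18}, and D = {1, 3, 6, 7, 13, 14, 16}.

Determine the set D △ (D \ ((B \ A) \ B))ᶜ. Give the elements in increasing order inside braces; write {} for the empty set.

{1, 2, 3, 4, 5, 6, 7, 8, 9, 10, 11, 12, 13, 14, 15, 16, 17, 18}

B \ A = {1, 5, 8, 9, 12, 13, 15, 16, 18}
(B \ A) \ B = {}
D \ ((B \ A) \ B) = {1, 3, 6, 7, 13, 14, 16}
(D \ ((B \ A) \ B))ᶜ = {2, 4, 5, 8, 9, 10, 11, 12, 15, 17, 18}
D △ (D \ ((B \ A) \ B))ᶜ = {1, 2, 3, 4, 5, 6, 7, 8, 9, 10, 11, 12, 13, 14, 15, 16, 17, 18}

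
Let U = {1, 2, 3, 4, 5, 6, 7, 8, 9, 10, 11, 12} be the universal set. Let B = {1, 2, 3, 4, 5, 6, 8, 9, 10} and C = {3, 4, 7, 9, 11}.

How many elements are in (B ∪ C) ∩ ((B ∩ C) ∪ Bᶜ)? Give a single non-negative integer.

5

B ∪ C = {1, 2, 3, 4, 5, 6, 7, 8, 9, 10, 11}
B ∩ C = {3, 4, 9}
Bᶜ = {7, 11, 12}
(B ∩ C) ∪ Bᶜ = {3, 4, 7, 9, 11, 12}
(B ∪ C) ∩ ((B ∩ C) ∪ Bᶜ) = {3, 4, 7, 9, 11}
|(B ∪ C) ∩ ((B ∩ C) ∪ Bᶜ)| = 5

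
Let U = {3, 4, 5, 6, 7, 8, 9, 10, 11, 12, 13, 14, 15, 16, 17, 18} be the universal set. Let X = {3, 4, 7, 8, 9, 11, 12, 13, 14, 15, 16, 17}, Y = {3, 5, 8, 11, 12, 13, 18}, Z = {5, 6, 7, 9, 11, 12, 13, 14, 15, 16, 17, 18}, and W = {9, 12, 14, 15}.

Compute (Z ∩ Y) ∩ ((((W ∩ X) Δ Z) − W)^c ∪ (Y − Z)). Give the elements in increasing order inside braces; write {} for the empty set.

Z ∩ Y = {5, 11, 12, 13, 18}
W ∩ X = {9, 12, 14, 15}
(W ∩ X) Δ Z = {5, 6, 7, 11, 13, 16, 17, 18}
((W ∩ X) Δ Z) − W = {5, 6, 7, 11, 13, 16, 17, 18}
(((W ∩ X) Δ Z) − W)^c = {3, 4, 8, 9, 10, 12, 14, 15}
Y − Z = {3, 8}
(((W ∩ X) Δ Z) − W)^c ∪ (Y − Z) = {3, 4, 8, 9, 10, 12, 14, 15}
(Z ∩ Y) ∩ ((((W ∩ X) Δ Z) − W)^c ∪ (Y − Z)) = {12}

{12}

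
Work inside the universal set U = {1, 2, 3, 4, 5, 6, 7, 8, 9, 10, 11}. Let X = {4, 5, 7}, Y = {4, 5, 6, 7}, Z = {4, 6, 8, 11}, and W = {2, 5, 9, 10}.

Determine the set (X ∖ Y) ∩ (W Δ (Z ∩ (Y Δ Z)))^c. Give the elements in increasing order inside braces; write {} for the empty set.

{}

X ∖ Y = {}
Y Δ Z = {5, 7, 8, 11}
Z ∩ (Y Δ Z) = {8, 11}
W Δ (Z ∩ (Y Δ Z)) = {2, 5, 8, 9, 10, 11}
(W Δ (Z ∩ (Y Δ Z)))^c = {1, 3, 4, 6, 7}
(X ∖ Y) ∩ (W Δ (Z ∩ (Y Δ Z)))^c = {}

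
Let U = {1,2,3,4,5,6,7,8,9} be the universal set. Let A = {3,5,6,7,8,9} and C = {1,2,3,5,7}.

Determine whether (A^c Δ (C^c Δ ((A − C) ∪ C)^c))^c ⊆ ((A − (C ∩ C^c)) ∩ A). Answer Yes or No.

Yes

A^c = {1,2,4}
C^c = {4,6,8,9}
A − C = {6,8,9}
(A − C) ∪ C = {1,2,3,5,6,7,8,9}
((A − C) ∪ C)^c = {4}
C^c Δ ((A − C) ∪ C)^c = {6,8,9}
A^c Δ (C^c Δ ((A − C) ∪ C)^c) = {1,2,4,6,8,9}
(A^c Δ (C^c Δ ((A − C) ∪ C)^c))^c = {3,5,7}
C ∩ C^c = {}
A − (C ∩ C^c) = {3,5,6,7,8,9}
(A − (C ∩ C^c)) ∩ A = {3,5,6,7,8,9}
Every element of {3,5,7} is in {3,5,6,7,8,9}, so (A^c Δ (C^c Δ ((A − C) ∪ C)^c))^c ⊆ (A − (C ∩ C^c)) ∩ A.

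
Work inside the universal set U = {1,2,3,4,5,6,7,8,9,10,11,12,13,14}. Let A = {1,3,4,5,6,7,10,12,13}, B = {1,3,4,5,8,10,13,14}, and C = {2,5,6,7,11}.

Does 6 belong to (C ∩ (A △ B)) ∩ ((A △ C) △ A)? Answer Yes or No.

6 ∈ A and 6 ∉ B, so 6 ∈ A △ B
6 ∈ C and 6 ∈ (A △ B), so 6 ∈ C ∩ (A △ B)
6 ∈ A and 6 ∈ C, so 6 ∉ A △ C
6 ∉ (A △ C) and 6 ∈ A, so 6 ∈ (A △ C) △ A
6 ∈ (C ∩ (A △ B)) and 6 ∈ ((A △ C) △ A), so 6 ∈ (C ∩ (A △ B)) ∩ ((A △ C) △ A)

Yes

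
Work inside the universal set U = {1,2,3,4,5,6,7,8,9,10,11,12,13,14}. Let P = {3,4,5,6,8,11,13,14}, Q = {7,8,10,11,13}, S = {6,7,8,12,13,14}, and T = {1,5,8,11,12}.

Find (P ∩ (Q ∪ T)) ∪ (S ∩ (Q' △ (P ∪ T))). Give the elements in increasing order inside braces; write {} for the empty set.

{5,8,11,13}

Q ∪ T = {1,5,7,8,10,11,12,13}
P ∩ (Q ∪ T) = {5,8,11,13}
Q' = {1,2,3,4,5,6,9,12,14}
P ∪ T = {1,3,4,5,6,8,11,12,13,14}
Q' △ (P ∪ T) = {2,8,9,11,13}
S ∩ (Q' △ (P ∪ T)) = {8,13}
(P ∩ (Q ∪ T)) ∪ (S ∩ (Q' △ (P ∪ T))) = {5,8,11,13}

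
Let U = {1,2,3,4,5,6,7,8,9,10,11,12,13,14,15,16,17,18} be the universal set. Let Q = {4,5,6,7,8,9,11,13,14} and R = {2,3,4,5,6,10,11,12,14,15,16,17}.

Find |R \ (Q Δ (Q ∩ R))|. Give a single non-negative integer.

Q ∩ R = {4,5,6,11,14}
Q Δ (Q ∩ R) = {7,8,9,13}
R \ (Q Δ (Q ∩ R)) = {2,3,4,5,6,10,11,12,14,15,16,17}
|R \ (Q Δ (Q ∩ R))| = 12

12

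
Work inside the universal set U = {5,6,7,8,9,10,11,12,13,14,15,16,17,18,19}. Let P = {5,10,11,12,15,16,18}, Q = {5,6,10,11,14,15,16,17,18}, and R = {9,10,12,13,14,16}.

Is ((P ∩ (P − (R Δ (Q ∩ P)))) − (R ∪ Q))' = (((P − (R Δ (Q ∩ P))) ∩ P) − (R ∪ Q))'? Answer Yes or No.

Yes

Q ∩ P = {5,10,11,15,16,18}
R Δ (Q ∩ P) = {5,9,11,12,13,14,15,18}
P − (R Δ (Q ∩ P)) = {10,16}
P ∩ (P − (R Δ (Q ∩ P))) = {10,16}
R ∪ Q = {5,6,9,10,11,12,13,14,15,16,17,18}
(P ∩ (P − (R Δ (Q ∩ P)))) − (R ∪ Q) = {}
((P ∩ (P − (R Δ (Q ∩ P)))) − (R ∪ Q))' = {5,6,7,8,9,10,11,12,13,14,15,16,17,18,19}
(P − (R Δ (Q ∩ P))) ∩ P = {10,16}
((P − (R Δ (Q ∩ P))) ∩ P) − (R ∪ Q) = {}
(((P − (R Δ (Q ∩ P))) ∩ P) − (R ∪ Q))' = {5,6,7,8,9,10,11,12,13,14,15,16,17,18,19}
Both equal {5,6,7,8,9,10,11,12,13,14,15,16,17,18,19}, so ((P ∩ (P − (R Δ (Q ∩ P)))) − (R ∪ Q))' = (((P − (R Δ (Q ∩ P))) ∩ P) − (R ∪ Q))'.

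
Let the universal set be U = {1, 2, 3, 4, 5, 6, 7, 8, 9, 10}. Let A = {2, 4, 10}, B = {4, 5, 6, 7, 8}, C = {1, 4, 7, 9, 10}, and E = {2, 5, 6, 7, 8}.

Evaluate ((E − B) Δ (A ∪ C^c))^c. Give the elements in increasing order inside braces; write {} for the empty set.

E − B = {2}
C^c = {2, 3, 5, 6, 8}
A ∪ C^c = {2, 3, 4, 5, 6, 8, 10}
(E − B) Δ (A ∪ C^c) = {3, 4, 5, 6, 8, 10}
((E − B) Δ (A ∪ C^c))^c = {1, 2, 7, 9}

{1, 2, 7, 9}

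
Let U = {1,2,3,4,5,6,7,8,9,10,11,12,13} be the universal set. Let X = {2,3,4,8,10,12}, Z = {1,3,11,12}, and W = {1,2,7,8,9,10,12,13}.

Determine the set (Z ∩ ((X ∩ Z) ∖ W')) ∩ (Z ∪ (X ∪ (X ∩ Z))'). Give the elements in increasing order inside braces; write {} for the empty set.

{12}

X ∩ Z = {3,12}
W' = {3,4,5,6,11}
(X ∩ Z) ∖ W' = {12}
Z ∩ ((X ∩ Z) ∖ W') = {12}
X ∪ (X ∩ Z) = {2,3,4,8,10,12}
(X ∪ (X ∩ Z))' = {1,5,6,7,9,11,13}
Z ∪ (X ∪ (X ∩ Z))' = {1,3,5,6,7,9,11,12,13}
(Z ∩ ((X ∩ Z) ∖ W')) ∩ (Z ∪ (X ∪ (X ∩ Z))') = {12}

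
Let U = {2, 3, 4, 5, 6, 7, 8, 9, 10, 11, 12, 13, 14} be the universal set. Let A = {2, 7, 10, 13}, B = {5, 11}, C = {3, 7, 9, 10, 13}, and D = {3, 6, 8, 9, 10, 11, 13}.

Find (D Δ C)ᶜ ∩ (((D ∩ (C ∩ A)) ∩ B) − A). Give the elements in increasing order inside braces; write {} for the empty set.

D Δ C = {6, 7, 8, 11}
(D Δ C)ᶜ = {2, 3, 4, 5, 9, 10, 12, 13, 14}
C ∩ A = {7, 10, 13}
D ∩ (C ∩ A) = {10, 13}
(D ∩ (C ∩ A)) ∩ B = {}
((D ∩ (C ∩ A)) ∩ B) − A = {}
(D Δ C)ᶜ ∩ (((D ∩ (C ∩ A)) ∩ B) − A) = {}

{}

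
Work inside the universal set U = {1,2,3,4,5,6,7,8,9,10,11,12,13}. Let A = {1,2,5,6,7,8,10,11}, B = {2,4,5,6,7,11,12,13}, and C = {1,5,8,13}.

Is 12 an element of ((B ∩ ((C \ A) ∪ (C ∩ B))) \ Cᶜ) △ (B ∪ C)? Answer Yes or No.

Yes

12 ∉ C and 12 ∉ A, so 12 ∉ C \ A
12 ∉ C and 12 ∈ B, so 12 ∉ C ∩ B
12 ∉ (C \ A) and 12 ∉ (C ∩ B), so 12 ∉ (C \ A) ∪ (C ∩ B)
12 ∈ B and 12 ∉ ((C \ A) ∪ (C ∩ B)), so 12 ∉ B ∩ ((C \ A) ∪ (C ∩ B))
12 ∉ C, so 12 ∈ Cᶜ
12 ∉ (B ∩ ((C \ A) ∪ (C ∩ B))) and 12 ∈ Cᶜ, so 12 ∉ (B ∩ ((C \ A) ∪ (C ∩ B))) \ Cᶜ
12 ∈ B and 12 ∉ C, so 12 ∈ B ∪ C
12 ∉ ((B ∩ ((C \ A) ∪ (C ∩ B))) \ Cᶜ) and 12 ∈ (B ∪ C), so 12 ∈ ((B ∩ ((C \ A) ∪ (C ∩ B))) \ Cᶜ) △ (B ∪ C)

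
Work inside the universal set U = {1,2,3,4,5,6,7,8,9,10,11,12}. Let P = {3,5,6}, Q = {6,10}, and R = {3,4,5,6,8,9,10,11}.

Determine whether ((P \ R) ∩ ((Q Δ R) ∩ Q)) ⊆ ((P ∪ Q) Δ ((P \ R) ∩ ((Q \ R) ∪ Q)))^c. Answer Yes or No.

Yes

P \ R = {}
Q Δ R = {3,4,5,8,9,11}
(Q Δ R) ∩ Q = {}
(P \ R) ∩ ((Q Δ R) ∩ Q) = {}
P ∪ Q = {3,5,6,10}
Q \ R = {}
(Q \ R) ∪ Q = {6,10}
(P \ R) ∩ ((Q \ R) ∪ Q) = {}
(P ∪ Q) Δ ((P \ R) ∩ ((Q \ R) ∪ Q)) = {3,5,6,10}
((P ∪ Q) Δ ((P \ R) ∩ ((Q \ R) ∪ Q)))^c = {1,2,4,7,8,9,11,12}
Every element of {} is in {1,2,4,7,8,9,11,12}, so (P \ R) ∩ ((Q Δ R) ∩ Q) ⊆ ((P ∪ Q) Δ ((P \ R) ∩ ((Q \ R) ∪ Q)))^c.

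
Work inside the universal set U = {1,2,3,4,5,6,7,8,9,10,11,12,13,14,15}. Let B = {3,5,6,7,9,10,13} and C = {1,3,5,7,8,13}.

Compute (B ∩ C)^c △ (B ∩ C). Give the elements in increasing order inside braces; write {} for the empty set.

{1,2,3,4,5,6,7,8,9,10,11,12,13,14,15}

B ∩ C = {3,5,7,13}
(B ∩ C)^c = {1,2,4,6,8,9,10,11,12,14,15}
(B ∩ C)^c △ (B ∩ C) = {1,2,3,4,5,6,7,8,9,10,11,12,13,14,15}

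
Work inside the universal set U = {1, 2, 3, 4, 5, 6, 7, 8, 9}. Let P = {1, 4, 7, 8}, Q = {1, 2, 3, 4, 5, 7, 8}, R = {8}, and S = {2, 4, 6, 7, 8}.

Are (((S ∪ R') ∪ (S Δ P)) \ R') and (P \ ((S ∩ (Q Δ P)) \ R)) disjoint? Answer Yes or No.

No

R' = {1, 2, 3, 4, 5, 6, 7, 9}
S ∪ R' = {1, 2, 3, 4, 5, 6, 7, 8, 9}
S Δ P = {1, 2, 6}
(S ∪ R') ∪ (S Δ P) = {1, 2, 3, 4, 5, 6, 7, 8, 9}
((S ∪ R') ∪ (S Δ P)) \ R' = {8}
Q Δ P = {2, 3, 5}
S ∩ (Q Δ P) = {2}
(S ∩ (Q Δ P)) \ R = {2}
P \ ((S ∩ (Q Δ P)) \ R) = {1, 4, 7, 8}
8 lies in both, so they are not disjoint.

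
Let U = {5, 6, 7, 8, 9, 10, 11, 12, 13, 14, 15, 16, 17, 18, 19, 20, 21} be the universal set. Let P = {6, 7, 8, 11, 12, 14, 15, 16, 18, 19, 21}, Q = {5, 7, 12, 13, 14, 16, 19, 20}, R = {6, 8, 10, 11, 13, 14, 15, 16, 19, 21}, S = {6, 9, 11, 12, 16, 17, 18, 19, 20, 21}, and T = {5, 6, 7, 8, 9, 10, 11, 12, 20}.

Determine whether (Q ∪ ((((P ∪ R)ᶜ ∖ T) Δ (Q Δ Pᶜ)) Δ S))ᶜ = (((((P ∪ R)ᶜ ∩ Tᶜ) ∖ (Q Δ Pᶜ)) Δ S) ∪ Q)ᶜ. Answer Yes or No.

No

P ∪ R = {6, 7, 8, 10, 11, 12, 13, 14, 15, 16, 18, 19, 21}
(P ∪ R)ᶜ = {5, 9, 17, 20}
(P ∪ R)ᶜ ∖ T = {17}
Pᶜ = {5, 9, 10, 13, 17, 20}
Q Δ Pᶜ = {7, 9, 10, 12, 14, 16, 17, 19}
((P ∪ R)ᶜ ∖ T) Δ (Q Δ Pᶜ) = {7, 9, 10, 12, 14, 16, 19}
(((P ∪ R)ᶜ ∖ T) Δ (Q Δ Pᶜ)) Δ S = {6, 7, 10, 11, 14, 17, 18, 20, 21}
Q ∪ ((((P ∪ R)ᶜ ∖ T) Δ (Q Δ Pᶜ)) Δ S) = {5, 6, 7, 10, 11, 12, 13, 14, 16, 17, 18, 19, 20, 21}
(Q ∪ ((((P ∪ R)ᶜ ∖ T) Δ (Q Δ Pᶜ)) Δ S))ᶜ = {8, 9, 15}
Tᶜ = {13, 14, 15, 16, 17, 18, 19, 21}
(P ∪ R)ᶜ ∩ Tᶜ = {17}
((P ∪ R)ᶜ ∩ Tᶜ) ∖ (Q Δ Pᶜ) = {}
(((P ∪ R)ᶜ ∩ Tᶜ) ∖ (Q Δ Pᶜ)) Δ S = {6, 9, 11, 12, 16, 17, 18, 19, 20, 21}
((((P ∪ R)ᶜ ∩ Tᶜ) ∖ (Q Δ Pᶜ)) Δ S) ∪ Q = {5, 6, 7, 9, 11, 12, 13, 14, 16, 17, 18, 19, 20, 21}
(((((P ∪ R)ᶜ ∩ Tᶜ) ∖ (Q Δ Pᶜ)) Δ S) ∪ Q)ᶜ = {8, 10, 15}
9 ∈ (Q ∪ ((((P ∪ R)ᶜ ∖ T) Δ (Q Δ Pᶜ)) Δ S))ᶜ but 9 ∉ (((((P ∪ R)ᶜ ∩ Tᶜ) ∖ (Q Δ Pᶜ)) Δ S) ∪ Q)ᶜ, so they differ.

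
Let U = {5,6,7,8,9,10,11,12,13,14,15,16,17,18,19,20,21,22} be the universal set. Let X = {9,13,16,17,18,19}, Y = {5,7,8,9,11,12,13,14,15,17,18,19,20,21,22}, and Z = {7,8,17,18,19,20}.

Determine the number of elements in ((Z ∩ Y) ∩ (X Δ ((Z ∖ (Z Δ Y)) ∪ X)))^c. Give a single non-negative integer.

15

Z ∩ Y = {7,8,17,18,19,20}
Z Δ Y = {5,9,11,12,13,14,15,21,22}
Z ∖ (Z Δ Y) = {7,8,17,18,19,20}
(Z ∖ (Z Δ Y)) ∪ X = {7,8,9,13,16,17,18,19,20}
X Δ ((Z ∖ (Z Δ Y)) ∪ X) = {7,8,20}
(Z ∩ Y) ∩ (X Δ ((Z ∖ (Z Δ Y)) ∪ X)) = {7,8,20}
((Z ∩ Y) ∩ (X Δ ((Z ∖ (Z Δ Y)) ∪ X)))^c = {5,6,9,10,11,12,13,14,15,16,17,18,19,21,22}
|((Z ∩ Y) ∩ (X Δ ((Z ∖ (Z Δ Y)) ∪ X)))^c| = 15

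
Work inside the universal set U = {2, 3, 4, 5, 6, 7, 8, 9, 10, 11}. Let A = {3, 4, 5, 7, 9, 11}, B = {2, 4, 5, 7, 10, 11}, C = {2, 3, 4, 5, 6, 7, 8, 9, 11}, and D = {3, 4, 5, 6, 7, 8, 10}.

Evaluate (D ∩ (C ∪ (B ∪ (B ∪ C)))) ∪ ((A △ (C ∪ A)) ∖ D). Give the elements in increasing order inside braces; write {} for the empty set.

{2, 3, 4, 5, 6, 7, 8, 10}

B ∪ C = {2, 3, 4, 5, 6, 7, 8, 9, 10, 11}
B ∪ (B ∪ C) = {2, 3, 4, 5, 6, 7, 8, 9, 10, 11}
C ∪ (B ∪ (B ∪ C)) = {2, 3, 4, 5, 6, 7, 8, 9, 10, 11}
D ∩ (C ∪ (B ∪ (B ∪ C))) = {3, 4, 5, 6, 7, 8, 10}
C ∪ A = {2, 3, 4, 5, 6, 7, 8, 9, 11}
A △ (C ∪ A) = {2, 6, 8}
(A △ (C ∪ A)) ∖ D = {2}
(D ∩ (C ∪ (B ∪ (B ∪ C)))) ∪ ((A △ (C ∪ A)) ∖ D) = {2, 3, 4, 5, 6, 7, 8, 10}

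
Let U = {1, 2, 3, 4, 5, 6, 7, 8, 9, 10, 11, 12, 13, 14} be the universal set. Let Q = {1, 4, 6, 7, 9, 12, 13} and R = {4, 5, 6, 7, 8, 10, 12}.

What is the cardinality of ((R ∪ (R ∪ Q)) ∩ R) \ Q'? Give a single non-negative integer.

R ∪ Q = {1, 4, 5, 6, 7, 8, 9, 10, 12, 13}
R ∪ (R ∪ Q) = {1, 4, 5, 6, 7, 8, 9, 10, 12, 13}
(R ∪ (R ∪ Q)) ∩ R = {4, 5, 6, 7, 8, 10, 12}
Q' = {2, 3, 5, 8, 10, 11, 14}
((R ∪ (R ∪ Q)) ∩ R) \ Q' = {4, 6, 7, 12}
|((R ∪ (R ∪ Q)) ∩ R) \ Q'| = 4

4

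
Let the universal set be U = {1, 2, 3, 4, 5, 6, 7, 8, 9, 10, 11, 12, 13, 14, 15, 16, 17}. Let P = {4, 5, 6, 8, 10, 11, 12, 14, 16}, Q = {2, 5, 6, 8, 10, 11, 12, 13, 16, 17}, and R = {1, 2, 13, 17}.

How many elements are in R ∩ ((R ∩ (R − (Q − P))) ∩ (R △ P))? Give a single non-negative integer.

Q − P = {2, 13, 17}
R − (Q − P) = {1}
R ∩ (R − (Q − P)) = {1}
R △ P = {1, 2, 4, 5, 6, 8, 10, 11, 12, 13, 14, 16, 17}
(R ∩ (R − (Q − P))) ∩ (R △ P) = {1}
R ∩ ((R ∩ (R − (Q − P))) ∩ (R △ P)) = {1}
|R ∩ ((R ∩ (R − (Q − P))) ∩ (R △ P))| = 1

1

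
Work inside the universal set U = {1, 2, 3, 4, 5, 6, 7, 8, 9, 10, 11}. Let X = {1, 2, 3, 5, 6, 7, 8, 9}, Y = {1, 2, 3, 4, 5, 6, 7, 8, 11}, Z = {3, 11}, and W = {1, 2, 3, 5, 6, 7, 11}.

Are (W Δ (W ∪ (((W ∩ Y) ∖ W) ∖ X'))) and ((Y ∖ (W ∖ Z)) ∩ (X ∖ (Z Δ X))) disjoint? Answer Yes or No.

Yes

W ∩ Y = {1, 2, 3, 5, 6, 7, 11}
(W ∩ Y) ∖ W = {}
X' = {4, 10, 11}
((W ∩ Y) ∖ W) ∖ X' = {}
W ∪ (((W ∩ Y) ∖ W) ∖ X') = {1, 2, 3, 5, 6, 7, 11}
W Δ (W ∪ (((W ∩ Y) ∖ W) ∖ X')) = {}
W ∖ Z = {1, 2, 5, 6, 7}
Y ∖ (W ∖ Z) = {3, 4, 8, 11}
Z Δ X = {1, 2, 5, 6, 7, 8, 9, 11}
X ∖ (Z Δ X) = {3}
(Y ∖ (W ∖ Z)) ∩ (X ∖ (Z Δ X)) = {3}
{} and {3} share no elements.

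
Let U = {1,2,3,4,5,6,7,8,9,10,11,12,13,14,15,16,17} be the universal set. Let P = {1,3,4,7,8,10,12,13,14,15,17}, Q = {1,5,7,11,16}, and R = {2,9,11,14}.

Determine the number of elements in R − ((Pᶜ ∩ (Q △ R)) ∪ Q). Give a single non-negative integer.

Pᶜ = {2,5,6,9,11,16}
Q △ R = {1,2,5,7,9,14,16}
Pᶜ ∩ (Q △ R) = {2,5,9,16}
(Pᶜ ∩ (Q △ R)) ∪ Q = {1,2,5,7,9,11,16}
R − ((Pᶜ ∩ (Q △ R)) ∪ Q) = {14}
|R − ((Pᶜ ∩ (Q △ R)) ∪ Q)| = 1

1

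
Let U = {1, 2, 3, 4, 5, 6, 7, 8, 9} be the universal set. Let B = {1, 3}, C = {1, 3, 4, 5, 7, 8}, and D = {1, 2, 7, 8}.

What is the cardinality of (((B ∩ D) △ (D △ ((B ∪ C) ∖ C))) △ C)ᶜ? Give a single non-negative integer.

4

B ∩ D = {1}
B ∪ C = {1, 3, 4, 5, 7, 8}
(B ∪ C) ∖ C = {}
D △ ((B ∪ C) ∖ C) = {1, 2, 7, 8}
(B ∩ D) △ (D △ ((B ∪ C) ∖ C)) = {2, 7, 8}
((B ∩ D) △ (D △ ((B ∪ C) ∖ C))) △ C = {1, 2, 3, 4, 5}
(((B ∩ D) △ (D △ ((B ∪ C) ∖ C))) △ C)ᶜ = {6, 7, 8, 9}
|(((B ∩ D) △ (D △ ((B ∪ C) ∖ C))) △ C)ᶜ| = 4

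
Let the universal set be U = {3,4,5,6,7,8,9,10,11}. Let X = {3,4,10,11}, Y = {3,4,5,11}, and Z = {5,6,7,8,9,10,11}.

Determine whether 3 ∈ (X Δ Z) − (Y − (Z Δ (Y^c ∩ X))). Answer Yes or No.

3 ∈ X and 3 ∉ Z, so 3 ∈ X Δ Z
3 ∈ Y, so 3 ∉ Y^c
3 ∉ Y^c and 3 ∈ X, so 3 ∉ Y^c ∩ X
3 ∉ Z and 3 ∉ (Y^c ∩ X), so 3 ∉ Z Δ (Y^c ∩ X)
3 ∈ Y and 3 ∉ (Z Δ (Y^c ∩ X)), so 3 ∈ Y − (Z Δ (Y^c ∩ X))
3 ∈ (X Δ Z) and 3 ∈ (Y − (Z Δ (Y^c ∩ X))), so 3 ∉ (X Δ Z) − (Y − (Z Δ (Y^c ∩ X)))

No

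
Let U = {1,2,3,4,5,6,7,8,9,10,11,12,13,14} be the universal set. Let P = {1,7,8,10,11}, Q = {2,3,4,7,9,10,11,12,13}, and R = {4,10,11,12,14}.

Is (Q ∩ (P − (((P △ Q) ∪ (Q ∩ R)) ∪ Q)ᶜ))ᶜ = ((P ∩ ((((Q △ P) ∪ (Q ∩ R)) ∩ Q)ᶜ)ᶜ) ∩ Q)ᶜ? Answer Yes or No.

No

P △ Q = {1,2,3,4,8,9,12,13}
Q ∩ R = {4,10,11,12}
(P △ Q) ∪ (Q ∩ R) = {1,2,3,4,8,9,10,11,12,13}
((P △ Q) ∪ (Q ∩ R)) ∪ Q = {1,2,3,4,7,8,9,10,11,12,13}
(((P △ Q) ∪ (Q ∩ R)) ∪ Q)ᶜ = {5,6,14}
P − (((P △ Q) ∪ (Q ∩ R)) ∪ Q)ᶜ = {1,7,8,10,11}
Q ∩ (P − (((P △ Q) ∪ (Q ∩ R)) ∪ Q)ᶜ) = {7,10,11}
(Q ∩ (P − (((P △ Q) ∪ (Q ∩ R)) ∪ Q)ᶜ))ᶜ = {1,2,3,4,5,6,8,9,12,13,14}
Q △ P = {1,2,3,4,8,9,12,13}
(Q △ P) ∪ (Q ∩ R) = {1,2,3,4,8,9,10,11,12,13}
((Q △ P) ∪ (Q ∩ R)) ∩ Q = {2,3,4,9,10,11,12,13}
(((Q △ P) ∪ (Q ∩ R)) ∩ Q)ᶜ = {1,5,6,7,8,14}
((((Q △ P) ∪ (Q ∩ R)) ∩ Q)ᶜ)ᶜ = {2,3,4,9,10,11,12,13}
P ∩ ((((Q △ P) ∪ (Q ∩ R)) ∩ Q)ᶜ)ᶜ = {10,11}
(P ∩ ((((Q △ P) ∪ (Q ∩ R)) ∩ Q)ᶜ)ᶜ) ∩ Q = {10,11}
((P ∩ ((((Q △ P) ∪ (Q ∩ R)) ∩ Q)ᶜ)ᶜ) ∩ Q)ᶜ = {1,2,3,4,5,6,7,8,9,12,13,14}
7 ∈ ((P ∩ ((((Q △ P) ∪ (Q ∩ R)) ∩ Q)ᶜ)ᶜ) ∩ Q)ᶜ but 7 ∉ (Q ∩ (P − (((P △ Q) ∪ (Q ∩ R)) ∪ Q)ᶜ))ᶜ, so they differ.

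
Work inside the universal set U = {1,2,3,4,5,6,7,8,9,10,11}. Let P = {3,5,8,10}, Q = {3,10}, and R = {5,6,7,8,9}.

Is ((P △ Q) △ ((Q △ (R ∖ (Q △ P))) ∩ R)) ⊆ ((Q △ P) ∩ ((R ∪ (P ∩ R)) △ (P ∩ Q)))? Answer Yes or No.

No

P △ Q = {5,8}
Q △ P = {5,8}
R ∖ (Q △ P) = {6,7,9}
Q △ (R ∖ (Q △ P)) = {3,6,7,9,10}
(Q △ (R ∖ (Q △ P))) ∩ R = {6,7,9}
(P △ Q) △ ((Q △ (R ∖ (Q △ P))) ∩ R) = {5,6,7,8,9}
P ∩ R = {5,8}
R ∪ (P ∩ R) = {5,6,7,8,9}
P ∩ Q = {3,10}
(R ∪ (P ∩ R)) △ (P ∩ Q) = {3,5,6,7,8,9,10}
(Q △ P) ∩ ((R ∪ (P ∩ R)) △ (P ∩ Q)) = {5,8}
6 ∈ (P △ Q) △ ((Q △ (R ∖ (Q △ P))) ∩ R) but 6 ∉ (Q △ P) ∩ ((R ∪ (P ∩ R)) △ (P ∩ Q)), so the inclusion fails.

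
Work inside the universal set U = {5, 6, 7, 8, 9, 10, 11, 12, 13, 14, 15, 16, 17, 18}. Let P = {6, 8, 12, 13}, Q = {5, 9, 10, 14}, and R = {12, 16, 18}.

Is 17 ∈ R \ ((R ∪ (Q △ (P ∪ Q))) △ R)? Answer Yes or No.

17 ∉ P and 17 ∉ Q, so 17 ∉ P ∪ Q
17 ∉ Q and 17 ∉ (P ∪ Q), so 17 ∉ Q △ (P ∪ Q)
17 ∉ R and 17 ∉ (Q △ (P ∪ Q)), so 17 ∉ R ∪ (Q △ (P ∪ Q))
17 ∉ (R ∪ (Q △ (P ∪ Q))) and 17 ∉ R, so 17 ∉ (R ∪ (Q △ (P ∪ Q))) △ R
17 ∉ R and 17 ∉ ((R ∪ (Q △ (P ∪ Q))) △ R), so 17 ∉ R \ ((R ∪ (Q △ (P ∪ Q))) △ R)

No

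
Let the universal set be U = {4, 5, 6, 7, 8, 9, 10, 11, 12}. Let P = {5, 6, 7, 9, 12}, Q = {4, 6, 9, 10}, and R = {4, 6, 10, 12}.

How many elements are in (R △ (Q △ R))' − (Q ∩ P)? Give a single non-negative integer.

Q △ R = {9, 12}
R △ (Q △ R) = {4, 6, 9, 10}
(R △ (Q △ R))' = {5, 7, 8, 11, 12}
Q ∩ P = {6, 9}
(R △ (Q △ R))' − (Q ∩ P) = {5, 7, 8, 11, 12}
|(R △ (Q △ R))' − (Q ∩ P)| = 5

5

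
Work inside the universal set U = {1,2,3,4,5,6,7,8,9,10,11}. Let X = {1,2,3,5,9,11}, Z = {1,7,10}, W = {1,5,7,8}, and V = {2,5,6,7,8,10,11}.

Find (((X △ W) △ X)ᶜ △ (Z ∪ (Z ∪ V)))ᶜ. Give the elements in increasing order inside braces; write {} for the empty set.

{2,6,10,11}

X △ W = {2,3,7,8,9,11}
(X △ W) △ X = {1,5,7,8}
((X △ W) △ X)ᶜ = {2,3,4,6,9,10,11}
Z ∪ V = {1,2,5,6,7,8,10,11}
Z ∪ (Z ∪ V) = {1,2,5,6,7,8,10,11}
((X △ W) △ X)ᶜ △ (Z ∪ (Z ∪ V)) = {1,3,4,5,7,8,9}
(((X △ W) △ X)ᶜ △ (Z ∪ (Z ∪ V)))ᶜ = {2,6,10,11}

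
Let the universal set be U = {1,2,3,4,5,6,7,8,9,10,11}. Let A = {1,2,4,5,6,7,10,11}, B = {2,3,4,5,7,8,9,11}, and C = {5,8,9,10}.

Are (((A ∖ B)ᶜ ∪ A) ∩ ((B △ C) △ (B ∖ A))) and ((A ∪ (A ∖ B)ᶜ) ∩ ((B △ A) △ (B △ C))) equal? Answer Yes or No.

A ∖ B = {1,6,10}
(A ∖ B)ᶜ = {2,3,4,5,7,8,9,11}
(A ∖ B)ᶜ ∪ A = {1,2,3,4,5,6,7,8,9,10,11}
B △ C = {2,3,4,7,10,11}
B ∖ A = {3,8,9}
(B △ C) △ (B ∖ A) = {2,4,7,8,9,10,11}
((A ∖ B)ᶜ ∪ A) ∩ ((B △ C) △ (B ∖ A)) = {2,4,7,8,9,10,11}
A ∪ (A ∖ B)ᶜ = {1,2,3,4,5,6,7,8,9,10,11}
B △ A = {1,3,6,8,9,10}
(B △ A) △ (B △ C) = {1,2,4,6,7,8,9,11}
(A ∪ (A ∖ B)ᶜ) ∩ ((B △ A) △ (B △ C)) = {1,2,4,6,7,8,9,11}
1 ∈ (A ∪ (A ∖ B)ᶜ) ∩ ((B △ A) △ (B △ C)) but 1 ∉ ((A ∖ B)ᶜ ∪ A) ∩ ((B △ C) △ (B ∖ A)), so they differ.

No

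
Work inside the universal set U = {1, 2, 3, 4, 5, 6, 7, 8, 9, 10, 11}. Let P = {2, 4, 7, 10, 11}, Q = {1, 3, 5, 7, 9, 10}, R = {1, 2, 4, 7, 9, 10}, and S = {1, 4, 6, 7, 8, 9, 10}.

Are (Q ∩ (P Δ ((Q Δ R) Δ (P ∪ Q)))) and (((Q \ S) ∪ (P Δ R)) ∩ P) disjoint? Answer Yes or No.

Q Δ R = {2, 3, 4, 5}
P ∪ Q = {1, 2, 3, 4, 5, 7, 9, 10, 11}
(Q Δ R) Δ (P ∪ Q) = {1, 7, 9, 10, 11}
P Δ ((Q Δ R) Δ (P ∪ Q)) = {1, 2, 4, 9}
Q ∩ (P Δ ((Q Δ R) Δ (P ∪ Q))) = {1, 9}
Q \ S = {3, 5}
P Δ R = {1, 9, 11}
(Q \ S) ∪ (P Δ R) = {1, 3, 5, 9, 11}
((Q \ S) ∪ (P Δ R)) ∩ P = {11}
{1, 9} and {11} share no elements.

Yes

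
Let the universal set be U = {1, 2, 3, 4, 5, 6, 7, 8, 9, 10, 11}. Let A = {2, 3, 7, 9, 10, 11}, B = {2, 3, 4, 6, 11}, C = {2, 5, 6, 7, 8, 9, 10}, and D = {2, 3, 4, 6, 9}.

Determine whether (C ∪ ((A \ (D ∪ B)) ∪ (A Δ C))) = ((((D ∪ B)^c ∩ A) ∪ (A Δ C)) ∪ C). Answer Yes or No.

Yes

D ∪ B = {2, 3, 4, 6, 9, 11}
A \ (D ∪ B) = {7, 10}
A Δ C = {3, 5, 6, 8, 11}
(A \ (D ∪ B)) ∪ (A Δ C) = {3, 5, 6, 7, 8, 10, 11}
C ∪ ((A \ (D ∪ B)) ∪ (A Δ C)) = {2, 3, 5, 6, 7, 8, 9, 10, 11}
(D ∪ B)^c = {1, 5, 7, 8, 10}
(D ∪ B)^c ∩ A = {7, 10}
((D ∪ B)^c ∩ A) ∪ (A Δ C) = {3, 5, 6, 7, 8, 10, 11}
(((D ∪ B)^c ∩ A) ∪ (A Δ C)) ∪ C = {2, 3, 5, 6, 7, 8, 9, 10, 11}
Both equal {2, 3, 5, 6, 7, 8, 9, 10, 11}, so C ∪ ((A \ (D ∪ B)) ∪ (A Δ C)) = (((D ∪ B)^c ∩ A) ∪ (A Δ C)) ∪ C.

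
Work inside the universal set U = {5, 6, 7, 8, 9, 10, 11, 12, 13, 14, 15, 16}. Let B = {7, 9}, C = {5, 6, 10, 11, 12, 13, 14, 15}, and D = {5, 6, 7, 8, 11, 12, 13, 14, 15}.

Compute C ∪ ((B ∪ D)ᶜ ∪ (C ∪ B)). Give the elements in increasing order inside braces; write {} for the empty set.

{5, 6, 7, 9, 10, 11, 12, 13, 14, 15, 16}

B ∪ D = {5, 6, 7, 8, 9, 11, 12, 13, 14, 15}
(B ∪ D)ᶜ = {10, 16}
C ∪ B = {5, 6, 7, 9, 10, 11, 12, 13, 14, 15}
(B ∪ D)ᶜ ∪ (C ∪ B) = {5, 6, 7, 9, 10, 11, 12, 13, 14, 15, 16}
C ∪ ((B ∪ D)ᶜ ∪ (C ∪ B)) = {5, 6, 7, 9, 10, 11, 12, 13, 14, 15, 16}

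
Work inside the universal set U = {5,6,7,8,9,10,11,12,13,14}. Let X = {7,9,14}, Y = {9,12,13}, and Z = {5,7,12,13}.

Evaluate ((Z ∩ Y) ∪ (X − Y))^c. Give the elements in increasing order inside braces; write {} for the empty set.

{5,6,8,9,10,11}

Z ∩ Y = {12,13}
X − Y = {7,14}
(Z ∩ Y) ∪ (X − Y) = {7,12,13,14}
((Z ∩ Y) ∪ (X − Y))^c = {5,6,8,9,10,11}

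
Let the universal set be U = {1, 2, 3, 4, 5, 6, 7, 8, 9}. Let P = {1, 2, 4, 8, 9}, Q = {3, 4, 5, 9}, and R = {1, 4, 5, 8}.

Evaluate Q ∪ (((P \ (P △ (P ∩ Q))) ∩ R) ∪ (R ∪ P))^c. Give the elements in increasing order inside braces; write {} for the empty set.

{3, 4, 5, 6, 7, 9}

P ∩ Q = {4, 9}
P △ (P ∩ Q) = {1, 2, 8}
P \ (P △ (P ∩ Q)) = {4, 9}
(P \ (P △ (P ∩ Q))) ∩ R = {4}
R ∪ P = {1, 2, 4, 5, 8, 9}
((P \ (P △ (P ∩ Q))) ∩ R) ∪ (R ∪ P) = {1, 2, 4, 5, 8, 9}
(((P \ (P △ (P ∩ Q))) ∩ R) ∪ (R ∪ P))^c = {3, 6, 7}
Q ∪ (((P \ (P △ (P ∩ Q))) ∩ R) ∪ (R ∪ P))^c = {3, 4, 5, 6, 7, 9}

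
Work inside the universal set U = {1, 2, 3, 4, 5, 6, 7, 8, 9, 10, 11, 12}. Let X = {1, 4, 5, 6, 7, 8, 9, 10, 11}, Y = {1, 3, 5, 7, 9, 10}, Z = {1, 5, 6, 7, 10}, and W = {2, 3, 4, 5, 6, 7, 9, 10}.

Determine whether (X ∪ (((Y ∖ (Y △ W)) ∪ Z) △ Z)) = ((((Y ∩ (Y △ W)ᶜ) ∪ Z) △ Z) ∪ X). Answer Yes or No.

Yes

Y △ W = {1, 2, 4, 6}
Y ∖ (Y △ W) = {3, 5, 7, 9, 10}
(Y ∖ (Y △ W)) ∪ Z = {1, 3, 5, 6, 7, 9, 10}
((Y ∖ (Y △ W)) ∪ Z) △ Z = {3, 9}
X ∪ (((Y ∖ (Y △ W)) ∪ Z) △ Z) = {1, 3, 4, 5, 6, 7, 8, 9, 10, 11}
(Y △ W)ᶜ = {3, 5, 7, 8, 9, 10, 11, 12}
Y ∩ (Y △ W)ᶜ = {3, 5, 7, 9, 10}
(Y ∩ (Y △ W)ᶜ) ∪ Z = {1, 3, 5, 6, 7, 9, 10}
((Y ∩ (Y △ W)ᶜ) ∪ Z) △ Z = {3, 9}
(((Y ∩ (Y △ W)ᶜ) ∪ Z) △ Z) ∪ X = {1, 3, 4, 5, 6, 7, 8, 9, 10, 11}
Both equal {1, 3, 4, 5, 6, 7, 8, 9, 10, 11}, so X ∪ (((Y ∖ (Y △ W)) ∪ Z) △ Z) = (((Y ∩ (Y △ W)ᶜ) ∪ Z) △ Z) ∪ X.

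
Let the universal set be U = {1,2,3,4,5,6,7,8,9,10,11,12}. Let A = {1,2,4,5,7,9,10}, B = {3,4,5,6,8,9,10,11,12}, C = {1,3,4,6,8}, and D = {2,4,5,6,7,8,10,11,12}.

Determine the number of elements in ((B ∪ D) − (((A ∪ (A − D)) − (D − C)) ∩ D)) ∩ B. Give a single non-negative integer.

B ∪ D = {2,3,4,5,6,7,8,9,10,11,12}
A − D = {1,9}
A ∪ (A − D) = {1,2,4,5,7,9,10}
D − C = {2,5,7,10,11,12}
(A ∪ (A − D)) − (D − C) = {1,4,9}
((A ∪ (A − D)) − (D − C)) ∩ D = {4}
(B ∪ D) − (((A ∪ (A − D)) − (D − C)) ∩ D) = {2,3,5,6,7,8,9,10,11,12}
((B ∪ D) − (((A ∪ (A − D)) − (D − C)) ∩ D)) ∩ B = {3,5,6,8,9,10,11,12}
|((B ∪ D) − (((A ∪ (A − D)) − (D − C)) ∩ D)) ∩ B| = 8

8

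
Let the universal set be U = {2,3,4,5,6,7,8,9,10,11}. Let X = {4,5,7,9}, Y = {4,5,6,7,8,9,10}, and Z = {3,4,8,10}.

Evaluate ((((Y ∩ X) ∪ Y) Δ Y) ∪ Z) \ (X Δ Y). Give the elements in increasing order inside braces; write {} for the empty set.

Y ∩ X = {4,5,7,9}
(Y ∩ X) ∪ Y = {4,5,6,7,8,9,10}
((Y ∩ X) ∪ Y) Δ Y = {}
(((Y ∩ X) ∪ Y) Δ Y) ∪ Z = {3,4,8,10}
X Δ Y = {6,8,10}
((((Y ∩ X) ∪ Y) Δ Y) ∪ Z) \ (X Δ Y) = {3,4}

{3,4}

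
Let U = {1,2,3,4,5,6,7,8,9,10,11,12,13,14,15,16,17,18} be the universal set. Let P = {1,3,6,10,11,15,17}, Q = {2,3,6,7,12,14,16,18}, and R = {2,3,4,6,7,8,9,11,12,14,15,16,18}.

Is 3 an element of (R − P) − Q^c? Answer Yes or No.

No

3 ∈ R and 3 ∈ P, so 3 ∉ R − P
3 ∈ Q, so 3 ∉ Q^c
3 ∉ (R − P) and 3 ∉ Q^c, so 3 ∉ (R − P) − Q^c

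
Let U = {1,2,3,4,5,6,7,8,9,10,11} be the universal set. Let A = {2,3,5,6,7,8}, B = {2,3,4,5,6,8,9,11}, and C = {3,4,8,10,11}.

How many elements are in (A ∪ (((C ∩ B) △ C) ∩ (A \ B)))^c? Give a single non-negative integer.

5

C ∩ B = {3,4,8,11}
(C ∩ B) △ C = {10}
A \ B = {7}
((C ∩ B) △ C) ∩ (A \ B) = {}
A ∪ (((C ∩ B) △ C) ∩ (A \ B)) = {2,3,5,6,7,8}
(A ∪ (((C ∩ B) △ C) ∩ (A \ B)))^c = {1,4,9,10,11}
|(A ∪ (((C ∩ B) △ C) ∩ (A \ B)))^c| = 5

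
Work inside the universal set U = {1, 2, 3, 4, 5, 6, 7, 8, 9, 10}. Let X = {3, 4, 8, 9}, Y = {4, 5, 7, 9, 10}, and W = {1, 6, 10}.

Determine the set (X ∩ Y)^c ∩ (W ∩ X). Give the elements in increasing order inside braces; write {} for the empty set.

X ∩ Y = {4, 9}
(X ∩ Y)^c = {1, 2, 3, 5, 6, 7, 8, 10}
W ∩ X = {}
(X ∩ Y)^c ∩ (W ∩ X) = {}

{}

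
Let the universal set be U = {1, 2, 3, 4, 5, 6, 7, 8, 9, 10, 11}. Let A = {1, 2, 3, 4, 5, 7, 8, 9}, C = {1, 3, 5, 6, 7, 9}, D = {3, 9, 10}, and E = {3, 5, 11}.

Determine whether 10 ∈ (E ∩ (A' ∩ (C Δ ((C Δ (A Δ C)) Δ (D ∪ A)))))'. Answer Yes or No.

Yes

10 ∉ A, so 10 ∈ A'
10 ∉ A and 10 ∉ C, so 10 ∉ A Δ C
10 ∉ C and 10 ∉ (A Δ C), so 10 ∉ C Δ (A Δ C)
10 ∈ D and 10 ∉ A, so 10 ∈ D ∪ A
10 ∉ (C Δ (A Δ C)) and 10 ∈ (D ∪ A), so 10 ∈ (C Δ (A Δ C)) Δ (D ∪ A)
10 ∉ C and 10 ∈ ((C Δ (A Δ C)) Δ (D ∪ A)), so 10 ∈ C Δ ((C Δ (A Δ C)) Δ (D ∪ A))
10 ∈ A' and 10 ∈ (C Δ ((C Δ (A Δ C)) Δ (D ∪ A))), so 10 ∈ A' ∩ (C Δ ((C Δ (A Δ C)) Δ (D ∪ A)))
10 ∉ E and 10 ∈ (A' ∩ (C Δ ((C Δ (A Δ C)) Δ (D ∪ A)))), so 10 ∉ E ∩ (A' ∩ (C Δ ((C Δ (A Δ C)) Δ (D ∪ A))))
10 ∈ (E ∩ (A' ∩ (C Δ ((C Δ (A Δ C)) Δ (D ∪ A)))))' since 10 ∉ (E ∩ (A' ∩ (C Δ ((C Δ (A Δ C)) Δ (D ∪ A)))))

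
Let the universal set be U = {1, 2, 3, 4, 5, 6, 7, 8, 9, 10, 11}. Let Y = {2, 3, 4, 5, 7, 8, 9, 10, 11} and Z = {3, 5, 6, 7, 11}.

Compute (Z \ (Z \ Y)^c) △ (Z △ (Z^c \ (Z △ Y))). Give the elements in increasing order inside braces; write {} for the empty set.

{1, 3, 5, 7, 11}

Z \ Y = {6}
(Z \ Y)^c = {1, 2, 3, 4, 5, 7, 8, 9, 10, 11}
Z \ (Z \ Y)^c = {6}
Z^c = {1, 2, 4, 8, 9, 10}
Z △ Y = {2, 4, 6, 8, 9, 10}
Z^c \ (Z △ Y) = {1}
Z △ (Z^c \ (Z △ Y)) = {1, 3, 5, 6, 7, 11}
(Z \ (Z \ Y)^c) △ (Z △ (Z^c \ (Z △ Y))) = {1, 3, 5, 7, 11}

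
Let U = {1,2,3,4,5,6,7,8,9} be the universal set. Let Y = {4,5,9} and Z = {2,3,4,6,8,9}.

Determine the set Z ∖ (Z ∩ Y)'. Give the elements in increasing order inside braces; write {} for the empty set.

{4,9}

Z ∩ Y = {4,9}
(Z ∩ Y)' = {1,2,3,5,6,7,8}
Z ∖ (Z ∩ Y)' = {4,9}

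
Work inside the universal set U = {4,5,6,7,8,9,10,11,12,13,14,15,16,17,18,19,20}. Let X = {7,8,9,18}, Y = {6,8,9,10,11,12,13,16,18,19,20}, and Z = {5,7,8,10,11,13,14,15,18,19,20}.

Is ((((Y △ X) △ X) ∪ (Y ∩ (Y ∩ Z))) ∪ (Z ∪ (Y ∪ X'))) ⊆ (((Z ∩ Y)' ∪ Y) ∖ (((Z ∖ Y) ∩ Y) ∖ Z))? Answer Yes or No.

Y △ X = {6,7,10,11,12,13,16,19,20}
(Y △ X) △ X = {6,8,9,10,11,12,13,16,18,19,20}
Y ∩ Z = {8,10,11,13,18,19,20}
Y ∩ (Y ∩ Z) = {8,10,11,13,18,19,20}
((Y △ X) △ X) ∪ (Y ∩ (Y ∩ Z)) = {6,8,9,10,11,12,13,16,18,19,20}
X' = {4,5,6,10,11,12,13,14,15,16,17,19,20}
Y ∪ X' = {4,5,6,8,9,10,11,12,13,14,15,16,17,18,19,20}
Z ∪ (Y ∪ X') = {4,5,6,7,8,9,10,11,12,13,14,15,16,17,18,19,20}
(((Y △ X) △ X) ∪ (Y ∩ (Y ∩ Z))) ∪ (Z ∪ (Y ∪ X')) = {4,5,6,7,8,9,10,11,12,13,14,15,16,17,18,19,20}
Z ∩ Y = {8,10,11,13,18,19,20}
(Z ∩ Y)' = {4,5,6,7,9,12,14,15,16,17}
(Z ∩ Y)' ∪ Y = {4,5,6,7,8,9,10,11,12,13,14,15,16,17,18,19,20}
Z ∖ Y = {5,7,14,15}
(Z ∖ Y) ∩ Y = {}
((Z ∖ Y) ∩ Y) ∖ Z = {}
((Z ∩ Y)' ∪ Y) ∖ (((Z ∖ Y) ∩ Y) ∖ Z) = {4,5,6,7,8,9,10,11,12,13,14,15,16,17,18,19,20}
Every element of {4,5,6,7,8,9,10,11,12,13,14,15,16,17,18,19,20} is in {4,5,6,7,8,9,10,11,12,13,14,15,16,17,18,19,20}, so (((Y △ X) △ X) ∪ (Y ∩ (Y ∩ Z))) ∪ (Z ∪ (Y ∪ X')) ⊆ ((Z ∩ Y)' ∪ Y) ∖ (((Z ∖ Y) ∩ Y) ∖ Z).

Yes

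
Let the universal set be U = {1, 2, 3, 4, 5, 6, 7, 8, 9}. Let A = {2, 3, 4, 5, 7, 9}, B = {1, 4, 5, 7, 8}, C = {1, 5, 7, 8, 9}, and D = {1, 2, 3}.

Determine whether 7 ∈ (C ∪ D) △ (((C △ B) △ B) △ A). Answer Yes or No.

Yes

7 ∈ C and 7 ∉ D, so 7 ∈ C ∪ D
7 ∈ C and 7 ∈ B, so 7 ∉ C △ B
7 ∉ (C △ B) and 7 ∈ B, so 7 ∈ (C △ B) △ B
7 ∈ ((C △ B) △ B) and 7 ∈ A, so 7 ∉ ((C △ B) △ B) △ A
7 ∈ (C ∪ D) and 7 ∉ (((C △ B) △ B) △ A), so 7 ∈ (C ∪ D) △ (((C △ B) △ B) △ A)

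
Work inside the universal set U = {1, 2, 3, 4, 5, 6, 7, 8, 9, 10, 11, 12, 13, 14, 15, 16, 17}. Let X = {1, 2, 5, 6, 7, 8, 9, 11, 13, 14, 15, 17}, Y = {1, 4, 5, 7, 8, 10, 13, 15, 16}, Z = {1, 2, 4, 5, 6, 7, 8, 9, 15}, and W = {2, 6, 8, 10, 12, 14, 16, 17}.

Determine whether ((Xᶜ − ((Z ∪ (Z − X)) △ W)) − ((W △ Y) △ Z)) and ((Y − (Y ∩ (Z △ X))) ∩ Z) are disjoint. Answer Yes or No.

Xᶜ = {3, 4, 10, 12, 16}
Z − X = {4}
Z ∪ (Z − X) = {1, 2, 4, 5, 6, 7, 8, 9, 15}
(Z ∪ (Z − X)) △ W = {1, 4, 5, 7, 9, 10, 12, 14, 15, 16, 17}
Xᶜ − ((Z ∪ (Z − X)) △ W) = {3}
W △ Y = {1, 2, 4, 5, 6, 7, 12, 13, 14, 15, 17}
(W △ Y) △ Z = {8, 9, 12, 13, 14, 17}
(Xᶜ − ((Z ∪ (Z − X)) △ W)) − ((W △ Y) △ Z) = {3}
Z △ X = {4, 11, 13, 14, 17}
Y ∩ (Z △ X) = {4, 13}
Y − (Y ∩ (Z △ X)) = {1, 5, 7, 8, 10, 15, 16}
(Y − (Y ∩ (Z △ X))) ∩ Z = {1, 5, 7, 8, 15}
{3} and {1, 5, 7, 8, 15} share no elements.

Yes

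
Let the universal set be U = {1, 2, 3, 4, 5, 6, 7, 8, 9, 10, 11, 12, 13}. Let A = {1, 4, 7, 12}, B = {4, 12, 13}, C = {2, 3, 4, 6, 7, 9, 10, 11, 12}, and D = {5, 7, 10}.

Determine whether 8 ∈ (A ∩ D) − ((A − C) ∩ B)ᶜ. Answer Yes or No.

No

8 ∉ A and 8 ∉ D, so 8 ∉ A ∩ D
8 ∉ A and 8 ∉ C, so 8 ∉ A − C
8 ∉ (A − C) and 8 ∉ B, so 8 ∉ (A − C) ∩ B
8 ∈ ((A − C) ∩ B)ᶜ since 8 ∉ ((A − C) ∩ B)
8 ∉ (A ∩ D) and 8 ∈ ((A − C) ∩ B)ᶜ, so 8 ∉ (A ∩ D) − ((A − C) ∩ B)ᶜ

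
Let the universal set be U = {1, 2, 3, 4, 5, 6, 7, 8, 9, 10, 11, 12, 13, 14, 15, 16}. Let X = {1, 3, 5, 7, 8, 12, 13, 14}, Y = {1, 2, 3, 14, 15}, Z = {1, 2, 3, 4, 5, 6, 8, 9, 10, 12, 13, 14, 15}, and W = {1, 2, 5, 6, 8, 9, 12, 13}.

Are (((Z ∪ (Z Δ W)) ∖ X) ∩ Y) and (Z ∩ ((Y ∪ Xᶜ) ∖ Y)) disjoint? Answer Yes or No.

Z Δ W = {3, 4, 10, 14, 15}
Z ∪ (Z Δ W) = {1, 2, 3, 4, 5, 6, 8, 9, 10, 12, 13, 14, 15}
(Z ∪ (Z Δ W)) ∖ X = {2, 4, 6, 9, 10, 15}
((Z ∪ (Z Δ W)) ∖ X) ∩ Y = {2, 15}
Xᶜ = {2, 4, 6, 9, 10, 11, 15, 16}
Y ∪ Xᶜ = {1, 2, 3, 4, 6, 9, 10, 11, 14, 15, 16}
(Y ∪ Xᶜ) ∖ Y = {4, 6, 9, 10, 11, 16}
Z ∩ ((Y ∪ Xᶜ) ∖ Y) = {4, 6, 9, 10}
{2, 15} and {4, 6, 9, 10} share no elements.

Yes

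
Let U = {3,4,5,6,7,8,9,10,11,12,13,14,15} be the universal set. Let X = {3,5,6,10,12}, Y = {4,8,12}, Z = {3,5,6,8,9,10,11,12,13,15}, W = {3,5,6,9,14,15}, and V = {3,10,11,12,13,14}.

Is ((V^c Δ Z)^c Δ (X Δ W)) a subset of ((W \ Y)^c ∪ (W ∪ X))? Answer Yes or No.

Yes

V^c = {4,5,6,7,8,9,15}
V^c Δ Z = {3,4,7,10,11,12,13}
(V^c Δ Z)^c = {5,6,8,9,14,15}
X Δ W = {9,10,12,14,15}
(V^c Δ Z)^c Δ (X Δ W) = {5,6,8,10,12}
W \ Y = {3,5,6,9,14,15}
(W \ Y)^c = {4,7,8,10,11,12,13}
W ∪ X = {3,5,6,9,10,12,14,15}
(W \ Y)^c ∪ (W ∪ X) = {3,4,5,6,7,8,9,10,11,12,13,14,15}
Every element of {5,6,8,10,12} is in {3,4,5,6,7,8,9,10,11,12,13,14,15}, so (V^c Δ Z)^c Δ (X Δ W) ⊆ (W \ Y)^c ∪ (W ∪ X).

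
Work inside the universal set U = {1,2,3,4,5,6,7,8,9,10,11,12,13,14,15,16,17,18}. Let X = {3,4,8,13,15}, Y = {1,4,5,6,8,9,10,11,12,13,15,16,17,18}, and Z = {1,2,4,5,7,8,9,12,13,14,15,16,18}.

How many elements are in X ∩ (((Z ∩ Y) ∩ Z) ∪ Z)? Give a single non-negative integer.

Z ∩ Y = {1,4,5,8,9,12,13,15,16,18}
(Z ∩ Y) ∩ Z = {1,4,5,8,9,12,13,15,16,18}
((Z ∩ Y) ∩ Z) ∪ Z = {1,2,4,5,7,8,9,12,13,14,15,16,18}
X ∩ (((Z ∩ Y) ∩ Z) ∪ Z) = {4,8,13,15}
|X ∩ (((Z ∩ Y) ∩ Z) ∪ Z)| = 4

4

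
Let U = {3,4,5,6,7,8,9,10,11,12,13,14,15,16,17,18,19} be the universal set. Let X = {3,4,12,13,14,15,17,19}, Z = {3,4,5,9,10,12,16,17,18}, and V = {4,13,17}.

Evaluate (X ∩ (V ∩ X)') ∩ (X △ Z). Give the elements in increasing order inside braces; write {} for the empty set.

{14,15,19}

V ∩ X = {4,13,17}
(V ∩ X)' = {3,5,6,7,8,9,10,11,12,14,15,16,18,19}
X ∩ (V ∩ X)' = {3,12,14,15,19}
X △ Z = {5,9,10,13,14,15,16,18,19}
(X ∩ (V ∩ X)') ∩ (X △ Z) = {14,15,19}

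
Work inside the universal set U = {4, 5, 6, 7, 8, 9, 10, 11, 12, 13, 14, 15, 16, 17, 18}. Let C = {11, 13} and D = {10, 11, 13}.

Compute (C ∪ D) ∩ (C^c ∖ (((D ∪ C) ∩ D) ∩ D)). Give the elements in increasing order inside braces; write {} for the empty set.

{}

C ∪ D = {10, 11, 13}
C^c = {4, 5, 6, 7, 8, 9, 10, 12, 14, 15, 16, 17, 18}
D ∪ C = {10, 11, 13}
(D ∪ C) ∩ D = {10, 11, 13}
((D ∪ C) ∩ D) ∩ D = {10, 11, 13}
C^c ∖ (((D ∪ C) ∩ D) ∩ D) = {4, 5, 6, 7, 8, 9, 12, 14, 15, 16, 17, 18}
(C ∪ D) ∩ (C^c ∖ (((D ∪ C) ∩ D) ∩ D)) = {}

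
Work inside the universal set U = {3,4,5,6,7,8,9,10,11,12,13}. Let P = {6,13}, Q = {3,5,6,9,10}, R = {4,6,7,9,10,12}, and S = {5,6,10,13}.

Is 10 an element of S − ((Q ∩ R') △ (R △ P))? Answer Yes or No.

10 ∈ R, so 10 ∉ R'
10 ∈ Q and 10 ∉ R', so 10 ∉ Q ∩ R'
10 ∈ R and 10 ∉ P, so 10 ∈ R △ P
10 ∉ (Q ∩ R') and 10 ∈ (R △ P), so 10 ∈ (Q ∩ R') △ (R △ P)
10 ∈ S and 10 ∈ ((Q ∩ R') △ (R △ P)), so 10 ∉ S − ((Q ∩ R') △ (R △ P))

No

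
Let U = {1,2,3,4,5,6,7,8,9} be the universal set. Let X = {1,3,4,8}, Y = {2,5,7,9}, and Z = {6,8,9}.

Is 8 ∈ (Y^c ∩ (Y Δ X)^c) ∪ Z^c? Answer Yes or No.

No

8 ∉ Y, so 8 ∈ Y^c
8 ∉ Y and 8 ∈ X, so 8 ∈ Y Δ X
8 ∉ (Y Δ X)^c since 8 ∈ (Y Δ X)
8 ∈ Y^c and 8 ∉ (Y Δ X)^c, so 8 ∉ Y^c ∩ (Y Δ X)^c
8 ∈ Z, so 8 ∉ Z^c
8 ∉ (Y^c ∩ (Y Δ X)^c) and 8 ∉ Z^c, so 8 ∉ (Y^c ∩ (Y Δ X)^c) ∪ Z^c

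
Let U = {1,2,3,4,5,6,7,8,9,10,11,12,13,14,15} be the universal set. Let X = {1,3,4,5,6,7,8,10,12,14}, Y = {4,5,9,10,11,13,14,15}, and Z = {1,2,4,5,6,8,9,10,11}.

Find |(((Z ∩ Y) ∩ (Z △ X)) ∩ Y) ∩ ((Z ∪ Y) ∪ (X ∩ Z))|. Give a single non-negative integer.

2

Z ∩ Y = {4,5,9,10,11}
Z △ X = {2,3,7,9,11,12,14}
(Z ∩ Y) ∩ (Z △ X) = {9,11}
((Z ∩ Y) ∩ (Z △ X)) ∩ Y = {9,11}
Z ∪ Y = {1,2,4,5,6,8,9,10,11,13,14,15}
X ∩ Z = {1,4,5,6,8,10}
(Z ∪ Y) ∪ (X ∩ Z) = {1,2,4,5,6,8,9,10,11,13,14,15}
(((Z ∩ Y) ∩ (Z △ X)) ∩ Y) ∩ ((Z ∪ Y) ∪ (X ∩ Z)) = {9,11}
|(((Z ∩ Y) ∩ (Z △ X)) ∩ Y) ∩ ((Z ∪ Y) ∪ (X ∩ Z))| = 2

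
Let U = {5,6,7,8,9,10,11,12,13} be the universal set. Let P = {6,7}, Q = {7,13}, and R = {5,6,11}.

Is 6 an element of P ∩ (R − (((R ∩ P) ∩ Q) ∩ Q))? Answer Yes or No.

Yes

6 ∈ R and 6 ∈ P, so 6 ∈ R ∩ P
6 ∈ (R ∩ P) and 6 ∉ Q, so 6 ∉ (R ∩ P) ∩ Q
6 ∉ ((R ∩ P) ∩ Q) and 6 ∉ Q, so 6 ∉ ((R ∩ P) ∩ Q) ∩ Q
6 ∈ R and 6 ∉ (((R ∩ P) ∩ Q) ∩ Q), so 6 ∈ R − (((R ∩ P) ∩ Q) ∩ Q)
6 ∈ P and 6 ∈ (R − (((R ∩ P) ∩ Q) ∩ Q)), so 6 ∈ P ∩ (R − (((R ∩ P) ∩ Q) ∩ Q))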